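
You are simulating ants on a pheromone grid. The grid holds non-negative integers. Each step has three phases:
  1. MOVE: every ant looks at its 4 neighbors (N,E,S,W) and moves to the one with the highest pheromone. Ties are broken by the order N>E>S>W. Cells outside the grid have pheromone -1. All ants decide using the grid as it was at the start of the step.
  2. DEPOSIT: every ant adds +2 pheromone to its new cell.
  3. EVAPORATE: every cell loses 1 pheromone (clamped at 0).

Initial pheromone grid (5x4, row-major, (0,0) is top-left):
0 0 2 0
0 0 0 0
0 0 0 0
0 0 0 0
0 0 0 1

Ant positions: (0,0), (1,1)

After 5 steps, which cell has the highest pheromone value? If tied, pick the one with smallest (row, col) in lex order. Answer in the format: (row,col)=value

Answer: (0,1)=7

Derivation:
Step 1: ant0:(0,0)->E->(0,1) | ant1:(1,1)->N->(0,1)
  grid max=3 at (0,1)
Step 2: ant0:(0,1)->E->(0,2) | ant1:(0,1)->E->(0,2)
  grid max=4 at (0,2)
Step 3: ant0:(0,2)->W->(0,1) | ant1:(0,2)->W->(0,1)
  grid max=5 at (0,1)
Step 4: ant0:(0,1)->E->(0,2) | ant1:(0,1)->E->(0,2)
  grid max=6 at (0,2)
Step 5: ant0:(0,2)->W->(0,1) | ant1:(0,2)->W->(0,1)
  grid max=7 at (0,1)
Final grid:
  0 7 5 0
  0 0 0 0
  0 0 0 0
  0 0 0 0
  0 0 0 0
Max pheromone 7 at (0,1)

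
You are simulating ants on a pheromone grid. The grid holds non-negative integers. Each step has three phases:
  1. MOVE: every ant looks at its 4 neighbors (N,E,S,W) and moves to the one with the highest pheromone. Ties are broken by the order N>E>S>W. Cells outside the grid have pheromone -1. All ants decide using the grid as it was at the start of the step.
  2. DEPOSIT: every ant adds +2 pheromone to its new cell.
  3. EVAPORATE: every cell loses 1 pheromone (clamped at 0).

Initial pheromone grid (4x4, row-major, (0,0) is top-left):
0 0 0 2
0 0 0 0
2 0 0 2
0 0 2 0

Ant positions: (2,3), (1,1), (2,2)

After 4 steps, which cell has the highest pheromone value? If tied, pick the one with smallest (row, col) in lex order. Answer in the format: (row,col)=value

Step 1: ant0:(2,3)->N->(1,3) | ant1:(1,1)->N->(0,1) | ant2:(2,2)->E->(2,3)
  grid max=3 at (2,3)
Step 2: ant0:(1,3)->S->(2,3) | ant1:(0,1)->E->(0,2) | ant2:(2,3)->N->(1,3)
  grid max=4 at (2,3)
Step 3: ant0:(2,3)->N->(1,3) | ant1:(0,2)->E->(0,3) | ant2:(1,3)->S->(2,3)
  grid max=5 at (2,3)
Step 4: ant0:(1,3)->S->(2,3) | ant1:(0,3)->S->(1,3) | ant2:(2,3)->N->(1,3)
  grid max=6 at (1,3)
Final grid:
  0 0 0 0
  0 0 0 6
  0 0 0 6
  0 0 0 0
Max pheromone 6 at (1,3)

Answer: (1,3)=6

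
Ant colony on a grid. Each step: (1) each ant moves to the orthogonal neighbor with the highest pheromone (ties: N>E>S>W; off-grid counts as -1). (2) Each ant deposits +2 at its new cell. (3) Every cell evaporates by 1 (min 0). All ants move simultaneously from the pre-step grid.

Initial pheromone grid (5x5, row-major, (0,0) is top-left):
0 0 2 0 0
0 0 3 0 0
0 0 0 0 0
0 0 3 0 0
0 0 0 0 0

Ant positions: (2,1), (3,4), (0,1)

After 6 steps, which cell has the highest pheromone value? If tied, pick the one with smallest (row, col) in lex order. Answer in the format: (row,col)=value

Answer: (1,2)=9

Derivation:
Step 1: ant0:(2,1)->N->(1,1) | ant1:(3,4)->N->(2,4) | ant2:(0,1)->E->(0,2)
  grid max=3 at (0,2)
Step 2: ant0:(1,1)->E->(1,2) | ant1:(2,4)->N->(1,4) | ant2:(0,2)->S->(1,2)
  grid max=5 at (1,2)
Step 3: ant0:(1,2)->N->(0,2) | ant1:(1,4)->N->(0,4) | ant2:(1,2)->N->(0,2)
  grid max=5 at (0,2)
Step 4: ant0:(0,2)->S->(1,2) | ant1:(0,4)->S->(1,4) | ant2:(0,2)->S->(1,2)
  grid max=7 at (1,2)
Step 5: ant0:(1,2)->N->(0,2) | ant1:(1,4)->N->(0,4) | ant2:(1,2)->N->(0,2)
  grid max=7 at (0,2)
Step 6: ant0:(0,2)->S->(1,2) | ant1:(0,4)->S->(1,4) | ant2:(0,2)->S->(1,2)
  grid max=9 at (1,2)
Final grid:
  0 0 6 0 0
  0 0 9 0 1
  0 0 0 0 0
  0 0 0 0 0
  0 0 0 0 0
Max pheromone 9 at (1,2)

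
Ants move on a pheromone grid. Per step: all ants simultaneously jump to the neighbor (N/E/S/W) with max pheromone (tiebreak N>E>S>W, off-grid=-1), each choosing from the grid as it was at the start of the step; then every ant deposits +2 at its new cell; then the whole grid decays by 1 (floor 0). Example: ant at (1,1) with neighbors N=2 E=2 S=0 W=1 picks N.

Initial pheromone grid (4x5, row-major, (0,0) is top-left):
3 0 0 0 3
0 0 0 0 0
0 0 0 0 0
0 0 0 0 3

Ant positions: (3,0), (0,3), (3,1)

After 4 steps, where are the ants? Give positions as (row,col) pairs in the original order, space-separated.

Step 1: ant0:(3,0)->N->(2,0) | ant1:(0,3)->E->(0,4) | ant2:(3,1)->N->(2,1)
  grid max=4 at (0,4)
Step 2: ant0:(2,0)->E->(2,1) | ant1:(0,4)->S->(1,4) | ant2:(2,1)->W->(2,0)
  grid max=3 at (0,4)
Step 3: ant0:(2,1)->W->(2,0) | ant1:(1,4)->N->(0,4) | ant2:(2,0)->E->(2,1)
  grid max=4 at (0,4)
Step 4: ant0:(2,0)->E->(2,1) | ant1:(0,4)->S->(1,4) | ant2:(2,1)->W->(2,0)
  grid max=4 at (2,0)

(2,1) (1,4) (2,0)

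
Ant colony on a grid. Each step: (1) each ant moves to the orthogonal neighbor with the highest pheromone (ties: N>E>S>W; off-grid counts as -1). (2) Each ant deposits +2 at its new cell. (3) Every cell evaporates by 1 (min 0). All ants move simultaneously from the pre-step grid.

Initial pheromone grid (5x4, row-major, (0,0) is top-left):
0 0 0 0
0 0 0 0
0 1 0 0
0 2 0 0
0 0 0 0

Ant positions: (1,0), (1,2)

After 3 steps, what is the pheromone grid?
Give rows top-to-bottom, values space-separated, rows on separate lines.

After step 1: ants at (0,0),(0,2)
  1 0 1 0
  0 0 0 0
  0 0 0 0
  0 1 0 0
  0 0 0 0
After step 2: ants at (0,1),(0,3)
  0 1 0 1
  0 0 0 0
  0 0 0 0
  0 0 0 0
  0 0 0 0
After step 3: ants at (0,2),(1,3)
  0 0 1 0
  0 0 0 1
  0 0 0 0
  0 0 0 0
  0 0 0 0

0 0 1 0
0 0 0 1
0 0 0 0
0 0 0 0
0 0 0 0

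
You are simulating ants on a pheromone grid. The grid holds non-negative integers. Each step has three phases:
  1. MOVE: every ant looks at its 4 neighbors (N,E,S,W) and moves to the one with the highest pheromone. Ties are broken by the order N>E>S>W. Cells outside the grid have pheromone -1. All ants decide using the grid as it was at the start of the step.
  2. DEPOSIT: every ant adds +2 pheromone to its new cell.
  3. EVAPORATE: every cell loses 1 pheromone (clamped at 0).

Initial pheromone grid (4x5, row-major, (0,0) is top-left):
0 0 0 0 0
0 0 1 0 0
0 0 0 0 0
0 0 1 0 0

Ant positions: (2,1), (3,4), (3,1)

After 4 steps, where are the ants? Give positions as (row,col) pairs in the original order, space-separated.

Step 1: ant0:(2,1)->N->(1,1) | ant1:(3,4)->N->(2,4) | ant2:(3,1)->E->(3,2)
  grid max=2 at (3,2)
Step 2: ant0:(1,1)->N->(0,1) | ant1:(2,4)->N->(1,4) | ant2:(3,2)->N->(2,2)
  grid max=1 at (0,1)
Step 3: ant0:(0,1)->E->(0,2) | ant1:(1,4)->N->(0,4) | ant2:(2,2)->S->(3,2)
  grid max=2 at (3,2)
Step 4: ant0:(0,2)->E->(0,3) | ant1:(0,4)->S->(1,4) | ant2:(3,2)->N->(2,2)
  grid max=1 at (0,3)

(0,3) (1,4) (2,2)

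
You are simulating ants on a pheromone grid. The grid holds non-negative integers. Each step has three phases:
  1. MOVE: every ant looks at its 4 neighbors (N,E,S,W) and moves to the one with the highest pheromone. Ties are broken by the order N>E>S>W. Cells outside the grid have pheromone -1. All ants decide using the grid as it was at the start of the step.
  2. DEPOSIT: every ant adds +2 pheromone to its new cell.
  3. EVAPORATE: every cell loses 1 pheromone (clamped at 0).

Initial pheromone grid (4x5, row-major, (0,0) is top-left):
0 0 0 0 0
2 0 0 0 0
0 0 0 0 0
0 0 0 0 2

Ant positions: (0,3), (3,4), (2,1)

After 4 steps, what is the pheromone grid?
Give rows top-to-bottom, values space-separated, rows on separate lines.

After step 1: ants at (0,4),(2,4),(1,1)
  0 0 0 0 1
  1 1 0 0 0
  0 0 0 0 1
  0 0 0 0 1
After step 2: ants at (1,4),(3,4),(1,0)
  0 0 0 0 0
  2 0 0 0 1
  0 0 0 0 0
  0 0 0 0 2
After step 3: ants at (0,4),(2,4),(0,0)
  1 0 0 0 1
  1 0 0 0 0
  0 0 0 0 1
  0 0 0 0 1
After step 4: ants at (1,4),(3,4),(1,0)
  0 0 0 0 0
  2 0 0 0 1
  0 0 0 0 0
  0 0 0 0 2

0 0 0 0 0
2 0 0 0 1
0 0 0 0 0
0 0 0 0 2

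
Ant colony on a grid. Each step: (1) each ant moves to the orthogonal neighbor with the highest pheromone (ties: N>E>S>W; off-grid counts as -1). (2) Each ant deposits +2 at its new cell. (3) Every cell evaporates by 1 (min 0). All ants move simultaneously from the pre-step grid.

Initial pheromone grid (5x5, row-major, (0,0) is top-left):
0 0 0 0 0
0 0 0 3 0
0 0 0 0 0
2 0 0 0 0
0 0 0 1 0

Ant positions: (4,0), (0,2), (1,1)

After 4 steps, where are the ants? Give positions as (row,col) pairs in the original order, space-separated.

Step 1: ant0:(4,0)->N->(3,0) | ant1:(0,2)->E->(0,3) | ant2:(1,1)->N->(0,1)
  grid max=3 at (3,0)
Step 2: ant0:(3,0)->N->(2,0) | ant1:(0,3)->S->(1,3) | ant2:(0,1)->E->(0,2)
  grid max=3 at (1,3)
Step 3: ant0:(2,0)->S->(3,0) | ant1:(1,3)->N->(0,3) | ant2:(0,2)->E->(0,3)
  grid max=3 at (0,3)
Step 4: ant0:(3,0)->N->(2,0) | ant1:(0,3)->S->(1,3) | ant2:(0,3)->S->(1,3)
  grid max=5 at (1,3)

(2,0) (1,3) (1,3)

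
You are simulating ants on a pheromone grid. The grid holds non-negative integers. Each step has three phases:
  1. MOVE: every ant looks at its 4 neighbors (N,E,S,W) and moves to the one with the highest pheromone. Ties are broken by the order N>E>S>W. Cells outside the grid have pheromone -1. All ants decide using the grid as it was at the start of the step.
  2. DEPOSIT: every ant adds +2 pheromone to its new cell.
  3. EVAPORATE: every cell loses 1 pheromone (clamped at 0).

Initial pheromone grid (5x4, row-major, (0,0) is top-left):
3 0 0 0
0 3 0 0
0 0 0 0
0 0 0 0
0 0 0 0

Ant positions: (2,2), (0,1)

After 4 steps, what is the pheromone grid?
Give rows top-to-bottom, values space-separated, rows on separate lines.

After step 1: ants at (1,2),(1,1)
  2 0 0 0
  0 4 1 0
  0 0 0 0
  0 0 0 0
  0 0 0 0
After step 2: ants at (1,1),(1,2)
  1 0 0 0
  0 5 2 0
  0 0 0 0
  0 0 0 0
  0 0 0 0
After step 3: ants at (1,2),(1,1)
  0 0 0 0
  0 6 3 0
  0 0 0 0
  0 0 0 0
  0 0 0 0
After step 4: ants at (1,1),(1,2)
  0 0 0 0
  0 7 4 0
  0 0 0 0
  0 0 0 0
  0 0 0 0

0 0 0 0
0 7 4 0
0 0 0 0
0 0 0 0
0 0 0 0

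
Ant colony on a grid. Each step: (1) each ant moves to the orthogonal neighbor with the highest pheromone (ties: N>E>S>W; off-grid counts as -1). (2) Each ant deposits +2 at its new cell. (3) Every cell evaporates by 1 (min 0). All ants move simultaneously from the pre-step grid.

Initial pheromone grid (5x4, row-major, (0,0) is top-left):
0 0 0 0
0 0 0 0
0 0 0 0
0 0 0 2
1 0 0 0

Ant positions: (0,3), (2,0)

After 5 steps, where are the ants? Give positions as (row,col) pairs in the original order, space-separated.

Step 1: ant0:(0,3)->S->(1,3) | ant1:(2,0)->N->(1,0)
  grid max=1 at (1,0)
Step 2: ant0:(1,3)->N->(0,3) | ant1:(1,0)->N->(0,0)
  grid max=1 at (0,0)
Step 3: ant0:(0,3)->S->(1,3) | ant1:(0,0)->E->(0,1)
  grid max=1 at (0,1)
Step 4: ant0:(1,3)->N->(0,3) | ant1:(0,1)->E->(0,2)
  grid max=1 at (0,2)
Step 5: ant0:(0,3)->W->(0,2) | ant1:(0,2)->E->(0,3)
  grid max=2 at (0,2)

(0,2) (0,3)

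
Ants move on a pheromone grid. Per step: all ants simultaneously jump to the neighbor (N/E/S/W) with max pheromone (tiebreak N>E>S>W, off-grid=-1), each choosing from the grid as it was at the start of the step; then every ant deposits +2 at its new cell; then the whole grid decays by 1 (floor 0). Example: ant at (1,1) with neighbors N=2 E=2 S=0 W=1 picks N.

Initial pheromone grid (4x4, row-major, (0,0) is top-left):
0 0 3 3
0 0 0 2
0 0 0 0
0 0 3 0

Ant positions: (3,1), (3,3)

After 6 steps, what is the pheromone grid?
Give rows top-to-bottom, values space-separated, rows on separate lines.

After step 1: ants at (3,2),(3,2)
  0 0 2 2
  0 0 0 1
  0 0 0 0
  0 0 6 0
After step 2: ants at (2,2),(2,2)
  0 0 1 1
  0 0 0 0
  0 0 3 0
  0 0 5 0
After step 3: ants at (3,2),(3,2)
  0 0 0 0
  0 0 0 0
  0 0 2 0
  0 0 8 0
After step 4: ants at (2,2),(2,2)
  0 0 0 0
  0 0 0 0
  0 0 5 0
  0 0 7 0
After step 5: ants at (3,2),(3,2)
  0 0 0 0
  0 0 0 0
  0 0 4 0
  0 0 10 0
After step 6: ants at (2,2),(2,2)
  0 0 0 0
  0 0 0 0
  0 0 7 0
  0 0 9 0

0 0 0 0
0 0 0 0
0 0 7 0
0 0 9 0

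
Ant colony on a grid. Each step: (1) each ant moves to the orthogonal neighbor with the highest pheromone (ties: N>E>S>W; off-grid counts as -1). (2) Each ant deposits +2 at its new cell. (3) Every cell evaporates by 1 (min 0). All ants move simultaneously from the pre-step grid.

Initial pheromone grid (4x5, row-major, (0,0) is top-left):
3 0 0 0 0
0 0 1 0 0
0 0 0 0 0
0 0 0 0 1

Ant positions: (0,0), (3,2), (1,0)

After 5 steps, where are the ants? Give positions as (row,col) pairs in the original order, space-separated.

Step 1: ant0:(0,0)->E->(0,1) | ant1:(3,2)->N->(2,2) | ant2:(1,0)->N->(0,0)
  grid max=4 at (0,0)
Step 2: ant0:(0,1)->W->(0,0) | ant1:(2,2)->N->(1,2) | ant2:(0,0)->E->(0,1)
  grid max=5 at (0,0)
Step 3: ant0:(0,0)->E->(0,1) | ant1:(1,2)->N->(0,2) | ant2:(0,1)->W->(0,0)
  grid max=6 at (0,0)
Step 4: ant0:(0,1)->W->(0,0) | ant1:(0,2)->W->(0,1) | ant2:(0,0)->E->(0,1)
  grid max=7 at (0,0)
Step 5: ant0:(0,0)->E->(0,1) | ant1:(0,1)->W->(0,0) | ant2:(0,1)->W->(0,0)
  grid max=10 at (0,0)

(0,1) (0,0) (0,0)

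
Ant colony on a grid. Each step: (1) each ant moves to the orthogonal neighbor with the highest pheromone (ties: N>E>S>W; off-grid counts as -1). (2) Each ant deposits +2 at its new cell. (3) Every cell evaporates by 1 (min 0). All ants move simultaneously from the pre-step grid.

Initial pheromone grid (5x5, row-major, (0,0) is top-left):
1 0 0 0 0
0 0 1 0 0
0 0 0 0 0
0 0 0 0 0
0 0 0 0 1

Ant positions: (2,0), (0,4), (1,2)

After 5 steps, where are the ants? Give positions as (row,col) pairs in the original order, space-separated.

Step 1: ant0:(2,0)->N->(1,0) | ant1:(0,4)->S->(1,4) | ant2:(1,2)->N->(0,2)
  grid max=1 at (0,2)
Step 2: ant0:(1,0)->N->(0,0) | ant1:(1,4)->N->(0,4) | ant2:(0,2)->E->(0,3)
  grid max=1 at (0,0)
Step 3: ant0:(0,0)->E->(0,1) | ant1:(0,4)->W->(0,3) | ant2:(0,3)->E->(0,4)
  grid max=2 at (0,3)
Step 4: ant0:(0,1)->E->(0,2) | ant1:(0,3)->E->(0,4) | ant2:(0,4)->W->(0,3)
  grid max=3 at (0,3)
Step 5: ant0:(0,2)->E->(0,3) | ant1:(0,4)->W->(0,3) | ant2:(0,3)->E->(0,4)
  grid max=6 at (0,3)

(0,3) (0,3) (0,4)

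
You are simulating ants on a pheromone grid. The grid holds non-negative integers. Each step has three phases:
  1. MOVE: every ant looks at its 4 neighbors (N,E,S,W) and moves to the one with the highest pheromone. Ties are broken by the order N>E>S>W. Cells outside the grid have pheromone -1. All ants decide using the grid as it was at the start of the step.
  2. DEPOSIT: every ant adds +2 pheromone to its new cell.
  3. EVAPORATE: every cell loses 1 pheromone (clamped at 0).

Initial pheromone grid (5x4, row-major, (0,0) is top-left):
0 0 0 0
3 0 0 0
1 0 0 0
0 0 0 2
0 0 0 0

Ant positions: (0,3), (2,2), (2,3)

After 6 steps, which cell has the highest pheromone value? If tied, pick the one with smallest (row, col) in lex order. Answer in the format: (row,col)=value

Answer: (1,2)=10

Derivation:
Step 1: ant0:(0,3)->S->(1,3) | ant1:(2,2)->N->(1,2) | ant2:(2,3)->S->(3,3)
  grid max=3 at (3,3)
Step 2: ant0:(1,3)->W->(1,2) | ant1:(1,2)->E->(1,3) | ant2:(3,3)->N->(2,3)
  grid max=2 at (1,2)
Step 3: ant0:(1,2)->E->(1,3) | ant1:(1,3)->W->(1,2) | ant2:(2,3)->N->(1,3)
  grid max=5 at (1,3)
Step 4: ant0:(1,3)->W->(1,2) | ant1:(1,2)->E->(1,3) | ant2:(1,3)->W->(1,2)
  grid max=6 at (1,2)
Step 5: ant0:(1,2)->E->(1,3) | ant1:(1,3)->W->(1,2) | ant2:(1,2)->E->(1,3)
  grid max=9 at (1,3)
Step 6: ant0:(1,3)->W->(1,2) | ant1:(1,2)->E->(1,3) | ant2:(1,3)->W->(1,2)
  grid max=10 at (1,2)
Final grid:
  0 0 0 0
  0 0 10 10
  0 0 0 0
  0 0 0 0
  0 0 0 0
Max pheromone 10 at (1,2)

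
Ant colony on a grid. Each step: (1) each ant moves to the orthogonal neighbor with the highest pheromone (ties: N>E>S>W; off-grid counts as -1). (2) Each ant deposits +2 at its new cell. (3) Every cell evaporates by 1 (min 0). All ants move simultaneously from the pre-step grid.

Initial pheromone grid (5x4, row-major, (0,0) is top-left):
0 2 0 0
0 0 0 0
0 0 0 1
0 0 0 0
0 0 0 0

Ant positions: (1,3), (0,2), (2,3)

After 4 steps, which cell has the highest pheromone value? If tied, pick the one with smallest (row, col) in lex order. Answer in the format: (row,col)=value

Step 1: ant0:(1,3)->S->(2,3) | ant1:(0,2)->W->(0,1) | ant2:(2,3)->N->(1,3)
  grid max=3 at (0,1)
Step 2: ant0:(2,3)->N->(1,3) | ant1:(0,1)->E->(0,2) | ant2:(1,3)->S->(2,3)
  grid max=3 at (2,3)
Step 3: ant0:(1,3)->S->(2,3) | ant1:(0,2)->W->(0,1) | ant2:(2,3)->N->(1,3)
  grid max=4 at (2,3)
Step 4: ant0:(2,3)->N->(1,3) | ant1:(0,1)->E->(0,2) | ant2:(1,3)->S->(2,3)
  grid max=5 at (2,3)
Final grid:
  0 2 1 0
  0 0 0 4
  0 0 0 5
  0 0 0 0
  0 0 0 0
Max pheromone 5 at (2,3)

Answer: (2,3)=5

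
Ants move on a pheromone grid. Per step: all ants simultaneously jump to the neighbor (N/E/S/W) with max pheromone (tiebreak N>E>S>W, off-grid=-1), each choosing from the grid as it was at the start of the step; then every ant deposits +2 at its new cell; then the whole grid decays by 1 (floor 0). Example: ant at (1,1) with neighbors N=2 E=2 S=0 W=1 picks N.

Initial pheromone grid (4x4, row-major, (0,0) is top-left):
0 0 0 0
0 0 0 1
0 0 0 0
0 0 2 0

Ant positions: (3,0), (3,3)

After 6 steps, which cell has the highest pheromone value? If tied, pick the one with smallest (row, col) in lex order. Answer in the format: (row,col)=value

Step 1: ant0:(3,0)->N->(2,0) | ant1:(3,3)->W->(3,2)
  grid max=3 at (3,2)
Step 2: ant0:(2,0)->N->(1,0) | ant1:(3,2)->N->(2,2)
  grid max=2 at (3,2)
Step 3: ant0:(1,0)->N->(0,0) | ant1:(2,2)->S->(3,2)
  grid max=3 at (3,2)
Step 4: ant0:(0,0)->E->(0,1) | ant1:(3,2)->N->(2,2)
  grid max=2 at (3,2)
Step 5: ant0:(0,1)->E->(0,2) | ant1:(2,2)->S->(3,2)
  grid max=3 at (3,2)
Step 6: ant0:(0,2)->E->(0,3) | ant1:(3,2)->N->(2,2)
  grid max=2 at (3,2)
Final grid:
  0 0 0 1
  0 0 0 0
  0 0 1 0
  0 0 2 0
Max pheromone 2 at (3,2)

Answer: (3,2)=2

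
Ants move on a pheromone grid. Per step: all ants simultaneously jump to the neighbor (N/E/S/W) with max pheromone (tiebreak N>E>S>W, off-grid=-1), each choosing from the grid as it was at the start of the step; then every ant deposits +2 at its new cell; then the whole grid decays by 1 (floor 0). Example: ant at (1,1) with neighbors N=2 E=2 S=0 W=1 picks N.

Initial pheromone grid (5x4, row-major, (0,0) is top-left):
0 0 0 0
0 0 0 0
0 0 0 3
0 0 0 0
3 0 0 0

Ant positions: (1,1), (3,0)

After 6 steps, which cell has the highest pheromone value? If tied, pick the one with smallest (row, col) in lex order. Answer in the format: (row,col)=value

Step 1: ant0:(1,1)->N->(0,1) | ant1:(3,0)->S->(4,0)
  grid max=4 at (4,0)
Step 2: ant0:(0,1)->E->(0,2) | ant1:(4,0)->N->(3,0)
  grid max=3 at (4,0)
Step 3: ant0:(0,2)->E->(0,3) | ant1:(3,0)->S->(4,0)
  grid max=4 at (4,0)
Step 4: ant0:(0,3)->S->(1,3) | ant1:(4,0)->N->(3,0)
  grid max=3 at (4,0)
Step 5: ant0:(1,3)->N->(0,3) | ant1:(3,0)->S->(4,0)
  grid max=4 at (4,0)
Step 6: ant0:(0,3)->S->(1,3) | ant1:(4,0)->N->(3,0)
  grid max=3 at (4,0)
Final grid:
  0 0 0 0
  0 0 0 1
  0 0 0 0
  1 0 0 0
  3 0 0 0
Max pheromone 3 at (4,0)

Answer: (4,0)=3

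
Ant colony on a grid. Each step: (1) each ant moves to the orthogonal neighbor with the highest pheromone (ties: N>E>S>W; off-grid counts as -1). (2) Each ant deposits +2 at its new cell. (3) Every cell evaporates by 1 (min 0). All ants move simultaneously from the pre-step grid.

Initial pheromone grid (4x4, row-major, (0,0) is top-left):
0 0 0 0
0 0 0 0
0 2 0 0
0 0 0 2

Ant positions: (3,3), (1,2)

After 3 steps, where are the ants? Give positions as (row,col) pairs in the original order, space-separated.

Step 1: ant0:(3,3)->N->(2,3) | ant1:(1,2)->N->(0,2)
  grid max=1 at (0,2)
Step 2: ant0:(2,3)->S->(3,3) | ant1:(0,2)->E->(0,3)
  grid max=2 at (3,3)
Step 3: ant0:(3,3)->N->(2,3) | ant1:(0,3)->S->(1,3)
  grid max=1 at (1,3)

(2,3) (1,3)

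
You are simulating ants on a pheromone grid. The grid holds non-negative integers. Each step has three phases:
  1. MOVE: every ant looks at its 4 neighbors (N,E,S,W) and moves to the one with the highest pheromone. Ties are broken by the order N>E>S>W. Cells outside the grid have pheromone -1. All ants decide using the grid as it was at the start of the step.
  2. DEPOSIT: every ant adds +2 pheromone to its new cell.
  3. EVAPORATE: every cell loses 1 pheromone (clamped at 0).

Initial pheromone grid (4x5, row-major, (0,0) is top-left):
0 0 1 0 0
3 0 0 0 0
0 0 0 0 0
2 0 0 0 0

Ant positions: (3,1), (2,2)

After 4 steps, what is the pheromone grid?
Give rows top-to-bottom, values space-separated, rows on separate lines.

After step 1: ants at (3,0),(1,2)
  0 0 0 0 0
  2 0 1 0 0
  0 0 0 0 0
  3 0 0 0 0
After step 2: ants at (2,0),(0,2)
  0 0 1 0 0
  1 0 0 0 0
  1 0 0 0 0
  2 0 0 0 0
After step 3: ants at (3,0),(0,3)
  0 0 0 1 0
  0 0 0 0 0
  0 0 0 0 0
  3 0 0 0 0
After step 4: ants at (2,0),(0,4)
  0 0 0 0 1
  0 0 0 0 0
  1 0 0 0 0
  2 0 0 0 0

0 0 0 0 1
0 0 0 0 0
1 0 0 0 0
2 0 0 0 0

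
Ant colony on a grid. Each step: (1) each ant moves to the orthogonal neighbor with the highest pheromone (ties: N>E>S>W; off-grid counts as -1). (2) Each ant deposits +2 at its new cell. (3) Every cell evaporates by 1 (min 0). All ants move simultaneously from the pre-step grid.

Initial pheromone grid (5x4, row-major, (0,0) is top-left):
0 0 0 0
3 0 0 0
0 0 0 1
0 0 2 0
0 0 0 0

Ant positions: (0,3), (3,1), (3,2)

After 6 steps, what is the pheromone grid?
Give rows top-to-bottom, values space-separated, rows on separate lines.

After step 1: ants at (1,3),(3,2),(2,2)
  0 0 0 0
  2 0 0 1
  0 0 1 0
  0 0 3 0
  0 0 0 0
After step 2: ants at (0,3),(2,2),(3,2)
  0 0 0 1
  1 0 0 0
  0 0 2 0
  0 0 4 0
  0 0 0 0
After step 3: ants at (1,3),(3,2),(2,2)
  0 0 0 0
  0 0 0 1
  0 0 3 0
  0 0 5 0
  0 0 0 0
After step 4: ants at (0,3),(2,2),(3,2)
  0 0 0 1
  0 0 0 0
  0 0 4 0
  0 0 6 0
  0 0 0 0
After step 5: ants at (1,3),(3,2),(2,2)
  0 0 0 0
  0 0 0 1
  0 0 5 0
  0 0 7 0
  0 0 0 0
After step 6: ants at (0,3),(2,2),(3,2)
  0 0 0 1
  0 0 0 0
  0 0 6 0
  0 0 8 0
  0 0 0 0

0 0 0 1
0 0 0 0
0 0 6 0
0 0 8 0
0 0 0 0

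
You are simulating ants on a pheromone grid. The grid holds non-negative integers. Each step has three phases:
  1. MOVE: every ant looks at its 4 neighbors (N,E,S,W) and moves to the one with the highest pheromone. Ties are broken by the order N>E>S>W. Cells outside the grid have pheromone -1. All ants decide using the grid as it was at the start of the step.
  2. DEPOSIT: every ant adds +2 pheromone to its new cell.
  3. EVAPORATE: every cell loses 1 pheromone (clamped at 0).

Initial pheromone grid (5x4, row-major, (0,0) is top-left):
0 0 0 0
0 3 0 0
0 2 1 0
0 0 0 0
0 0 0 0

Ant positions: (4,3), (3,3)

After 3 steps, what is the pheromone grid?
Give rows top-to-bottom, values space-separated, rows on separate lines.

After step 1: ants at (3,3),(2,3)
  0 0 0 0
  0 2 0 0
  0 1 0 1
  0 0 0 1
  0 0 0 0
After step 2: ants at (2,3),(3,3)
  0 0 0 0
  0 1 0 0
  0 0 0 2
  0 0 0 2
  0 0 0 0
After step 3: ants at (3,3),(2,3)
  0 0 0 0
  0 0 0 0
  0 0 0 3
  0 0 0 3
  0 0 0 0

0 0 0 0
0 0 0 0
0 0 0 3
0 0 0 3
0 0 0 0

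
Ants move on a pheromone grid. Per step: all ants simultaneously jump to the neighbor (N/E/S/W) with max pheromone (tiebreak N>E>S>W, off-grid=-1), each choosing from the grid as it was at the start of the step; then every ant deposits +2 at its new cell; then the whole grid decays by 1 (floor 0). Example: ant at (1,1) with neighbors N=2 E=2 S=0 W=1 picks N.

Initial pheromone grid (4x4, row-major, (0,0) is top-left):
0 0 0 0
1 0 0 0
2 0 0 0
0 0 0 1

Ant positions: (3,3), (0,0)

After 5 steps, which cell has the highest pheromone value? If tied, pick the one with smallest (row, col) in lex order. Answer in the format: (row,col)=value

Answer: (1,0)=2

Derivation:
Step 1: ant0:(3,3)->N->(2,3) | ant1:(0,0)->S->(1,0)
  grid max=2 at (1,0)
Step 2: ant0:(2,3)->N->(1,3) | ant1:(1,0)->S->(2,0)
  grid max=2 at (2,0)
Step 3: ant0:(1,3)->N->(0,3) | ant1:(2,0)->N->(1,0)
  grid max=2 at (1,0)
Step 4: ant0:(0,3)->S->(1,3) | ant1:(1,0)->S->(2,0)
  grid max=2 at (2,0)
Step 5: ant0:(1,3)->N->(0,3) | ant1:(2,0)->N->(1,0)
  grid max=2 at (1,0)
Final grid:
  0 0 0 1
  2 0 0 0
  1 0 0 0
  0 0 0 0
Max pheromone 2 at (1,0)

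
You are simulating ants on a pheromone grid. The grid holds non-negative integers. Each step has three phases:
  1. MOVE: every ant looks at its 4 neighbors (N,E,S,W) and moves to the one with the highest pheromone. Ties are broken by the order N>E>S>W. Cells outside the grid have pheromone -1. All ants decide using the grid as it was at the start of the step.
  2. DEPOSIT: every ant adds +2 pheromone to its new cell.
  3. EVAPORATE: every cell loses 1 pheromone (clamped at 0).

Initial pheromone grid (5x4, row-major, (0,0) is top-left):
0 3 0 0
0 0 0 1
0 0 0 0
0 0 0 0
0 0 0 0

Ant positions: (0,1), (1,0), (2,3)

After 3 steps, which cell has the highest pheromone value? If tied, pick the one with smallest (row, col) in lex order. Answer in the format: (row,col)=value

Answer: (0,1)=4

Derivation:
Step 1: ant0:(0,1)->E->(0,2) | ant1:(1,0)->N->(0,0) | ant2:(2,3)->N->(1,3)
  grid max=2 at (0,1)
Step 2: ant0:(0,2)->W->(0,1) | ant1:(0,0)->E->(0,1) | ant2:(1,3)->N->(0,3)
  grid max=5 at (0,1)
Step 3: ant0:(0,1)->E->(0,2) | ant1:(0,1)->E->(0,2) | ant2:(0,3)->S->(1,3)
  grid max=4 at (0,1)
Final grid:
  0 4 3 0
  0 0 0 2
  0 0 0 0
  0 0 0 0
  0 0 0 0
Max pheromone 4 at (0,1)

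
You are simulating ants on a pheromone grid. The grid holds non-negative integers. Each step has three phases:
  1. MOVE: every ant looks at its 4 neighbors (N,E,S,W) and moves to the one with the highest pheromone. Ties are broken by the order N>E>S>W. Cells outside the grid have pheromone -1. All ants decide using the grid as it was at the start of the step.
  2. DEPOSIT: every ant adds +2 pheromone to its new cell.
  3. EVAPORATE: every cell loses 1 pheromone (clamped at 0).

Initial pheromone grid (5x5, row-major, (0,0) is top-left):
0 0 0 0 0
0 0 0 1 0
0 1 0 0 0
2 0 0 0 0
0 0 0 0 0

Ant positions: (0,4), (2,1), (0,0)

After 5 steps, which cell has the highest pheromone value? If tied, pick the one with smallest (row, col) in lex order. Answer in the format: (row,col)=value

Step 1: ant0:(0,4)->S->(1,4) | ant1:(2,1)->N->(1,1) | ant2:(0,0)->E->(0,1)
  grid max=1 at (0,1)
Step 2: ant0:(1,4)->N->(0,4) | ant1:(1,1)->N->(0,1) | ant2:(0,1)->S->(1,1)
  grid max=2 at (0,1)
Step 3: ant0:(0,4)->S->(1,4) | ant1:(0,1)->S->(1,1) | ant2:(1,1)->N->(0,1)
  grid max=3 at (0,1)
Step 4: ant0:(1,4)->N->(0,4) | ant1:(1,1)->N->(0,1) | ant2:(0,1)->S->(1,1)
  grid max=4 at (0,1)
Step 5: ant0:(0,4)->S->(1,4) | ant1:(0,1)->S->(1,1) | ant2:(1,1)->N->(0,1)
  grid max=5 at (0,1)
Final grid:
  0 5 0 0 0
  0 5 0 0 1
  0 0 0 0 0
  0 0 0 0 0
  0 0 0 0 0
Max pheromone 5 at (0,1)

Answer: (0,1)=5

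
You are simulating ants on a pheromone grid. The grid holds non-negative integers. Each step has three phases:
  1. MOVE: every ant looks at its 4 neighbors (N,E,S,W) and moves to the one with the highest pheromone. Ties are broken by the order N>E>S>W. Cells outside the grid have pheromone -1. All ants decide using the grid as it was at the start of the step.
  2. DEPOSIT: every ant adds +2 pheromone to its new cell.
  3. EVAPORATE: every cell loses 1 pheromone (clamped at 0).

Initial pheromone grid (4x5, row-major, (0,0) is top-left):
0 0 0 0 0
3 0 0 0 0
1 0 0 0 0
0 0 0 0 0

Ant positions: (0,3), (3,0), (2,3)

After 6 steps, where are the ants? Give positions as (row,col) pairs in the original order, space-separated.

Step 1: ant0:(0,3)->E->(0,4) | ant1:(3,0)->N->(2,0) | ant2:(2,3)->N->(1,3)
  grid max=2 at (1,0)
Step 2: ant0:(0,4)->S->(1,4) | ant1:(2,0)->N->(1,0) | ant2:(1,3)->N->(0,3)
  grid max=3 at (1,0)
Step 3: ant0:(1,4)->N->(0,4) | ant1:(1,0)->S->(2,0) | ant2:(0,3)->E->(0,4)
  grid max=3 at (0,4)
Step 4: ant0:(0,4)->S->(1,4) | ant1:(2,0)->N->(1,0) | ant2:(0,4)->S->(1,4)
  grid max=3 at (1,0)
Step 5: ant0:(1,4)->N->(0,4) | ant1:(1,0)->S->(2,0) | ant2:(1,4)->N->(0,4)
  grid max=5 at (0,4)
Step 6: ant0:(0,4)->S->(1,4) | ant1:(2,0)->N->(1,0) | ant2:(0,4)->S->(1,4)
  grid max=5 at (1,4)

(1,4) (1,0) (1,4)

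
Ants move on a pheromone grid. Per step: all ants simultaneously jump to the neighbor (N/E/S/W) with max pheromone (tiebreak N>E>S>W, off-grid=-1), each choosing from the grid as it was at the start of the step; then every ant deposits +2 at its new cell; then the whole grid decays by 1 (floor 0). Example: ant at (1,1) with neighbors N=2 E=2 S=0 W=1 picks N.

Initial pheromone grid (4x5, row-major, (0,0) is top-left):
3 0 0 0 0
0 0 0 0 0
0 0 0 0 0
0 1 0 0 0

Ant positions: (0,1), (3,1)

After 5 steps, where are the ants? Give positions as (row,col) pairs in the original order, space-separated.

Step 1: ant0:(0,1)->W->(0,0) | ant1:(3,1)->N->(2,1)
  grid max=4 at (0,0)
Step 2: ant0:(0,0)->E->(0,1) | ant1:(2,1)->N->(1,1)
  grid max=3 at (0,0)
Step 3: ant0:(0,1)->W->(0,0) | ant1:(1,1)->N->(0,1)
  grid max=4 at (0,0)
Step 4: ant0:(0,0)->E->(0,1) | ant1:(0,1)->W->(0,0)
  grid max=5 at (0,0)
Step 5: ant0:(0,1)->W->(0,0) | ant1:(0,0)->E->(0,1)
  grid max=6 at (0,0)

(0,0) (0,1)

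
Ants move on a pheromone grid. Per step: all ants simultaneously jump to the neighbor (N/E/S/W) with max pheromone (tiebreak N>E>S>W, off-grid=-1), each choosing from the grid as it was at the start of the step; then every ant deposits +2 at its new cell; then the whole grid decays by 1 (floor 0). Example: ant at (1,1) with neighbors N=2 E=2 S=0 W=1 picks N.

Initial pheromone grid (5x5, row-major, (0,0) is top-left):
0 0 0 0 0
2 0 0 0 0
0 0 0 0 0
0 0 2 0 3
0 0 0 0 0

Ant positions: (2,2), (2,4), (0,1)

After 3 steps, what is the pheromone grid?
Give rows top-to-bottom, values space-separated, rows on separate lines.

After step 1: ants at (3,2),(3,4),(0,2)
  0 0 1 0 0
  1 0 0 0 0
  0 0 0 0 0
  0 0 3 0 4
  0 0 0 0 0
After step 2: ants at (2,2),(2,4),(0,3)
  0 0 0 1 0
  0 0 0 0 0
  0 0 1 0 1
  0 0 2 0 3
  0 0 0 0 0
After step 3: ants at (3,2),(3,4),(0,4)
  0 0 0 0 1
  0 0 0 0 0
  0 0 0 0 0
  0 0 3 0 4
  0 0 0 0 0

0 0 0 0 1
0 0 0 0 0
0 0 0 0 0
0 0 3 0 4
0 0 0 0 0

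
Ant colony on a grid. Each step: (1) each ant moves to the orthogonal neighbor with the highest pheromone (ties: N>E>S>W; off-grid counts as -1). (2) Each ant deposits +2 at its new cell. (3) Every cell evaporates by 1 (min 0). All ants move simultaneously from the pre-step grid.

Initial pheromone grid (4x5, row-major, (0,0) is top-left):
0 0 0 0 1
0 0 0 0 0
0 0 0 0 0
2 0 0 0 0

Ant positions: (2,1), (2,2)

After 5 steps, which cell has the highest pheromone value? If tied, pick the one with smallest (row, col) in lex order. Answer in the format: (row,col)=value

Answer: (1,1)=5

Derivation:
Step 1: ant0:(2,1)->N->(1,1) | ant1:(2,2)->N->(1,2)
  grid max=1 at (1,1)
Step 2: ant0:(1,1)->E->(1,2) | ant1:(1,2)->W->(1,1)
  grid max=2 at (1,1)
Step 3: ant0:(1,2)->W->(1,1) | ant1:(1,1)->E->(1,2)
  grid max=3 at (1,1)
Step 4: ant0:(1,1)->E->(1,2) | ant1:(1,2)->W->(1,1)
  grid max=4 at (1,1)
Step 5: ant0:(1,2)->W->(1,1) | ant1:(1,1)->E->(1,2)
  grid max=5 at (1,1)
Final grid:
  0 0 0 0 0
  0 5 5 0 0
  0 0 0 0 0
  0 0 0 0 0
Max pheromone 5 at (1,1)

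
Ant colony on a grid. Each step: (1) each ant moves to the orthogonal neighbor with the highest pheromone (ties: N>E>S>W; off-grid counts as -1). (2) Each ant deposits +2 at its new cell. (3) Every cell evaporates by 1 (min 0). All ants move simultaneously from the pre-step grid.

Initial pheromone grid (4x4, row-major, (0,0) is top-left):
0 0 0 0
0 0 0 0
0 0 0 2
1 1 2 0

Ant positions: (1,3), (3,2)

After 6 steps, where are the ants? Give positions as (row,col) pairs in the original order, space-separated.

Step 1: ant0:(1,3)->S->(2,3) | ant1:(3,2)->W->(3,1)
  grid max=3 at (2,3)
Step 2: ant0:(2,3)->N->(1,3) | ant1:(3,1)->E->(3,2)
  grid max=2 at (2,3)
Step 3: ant0:(1,3)->S->(2,3) | ant1:(3,2)->W->(3,1)
  grid max=3 at (2,3)
Step 4: ant0:(2,3)->N->(1,3) | ant1:(3,1)->E->(3,2)
  grid max=2 at (2,3)
Step 5: ant0:(1,3)->S->(2,3) | ant1:(3,2)->W->(3,1)
  grid max=3 at (2,3)
Step 6: ant0:(2,3)->N->(1,3) | ant1:(3,1)->E->(3,2)
  grid max=2 at (2,3)

(1,3) (3,2)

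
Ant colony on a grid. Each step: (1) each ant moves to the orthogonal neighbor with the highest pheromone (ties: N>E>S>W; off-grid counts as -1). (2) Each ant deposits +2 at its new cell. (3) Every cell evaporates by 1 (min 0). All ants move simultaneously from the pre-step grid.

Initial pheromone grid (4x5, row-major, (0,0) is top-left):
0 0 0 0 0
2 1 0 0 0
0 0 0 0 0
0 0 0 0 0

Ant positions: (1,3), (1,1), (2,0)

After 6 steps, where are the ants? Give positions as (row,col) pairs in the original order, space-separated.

Step 1: ant0:(1,3)->N->(0,3) | ant1:(1,1)->W->(1,0) | ant2:(2,0)->N->(1,0)
  grid max=5 at (1,0)
Step 2: ant0:(0,3)->E->(0,4) | ant1:(1,0)->N->(0,0) | ant2:(1,0)->N->(0,0)
  grid max=4 at (1,0)
Step 3: ant0:(0,4)->S->(1,4) | ant1:(0,0)->S->(1,0) | ant2:(0,0)->S->(1,0)
  grid max=7 at (1,0)
Step 4: ant0:(1,4)->N->(0,4) | ant1:(1,0)->N->(0,0) | ant2:(1,0)->N->(0,0)
  grid max=6 at (1,0)
Step 5: ant0:(0,4)->S->(1,4) | ant1:(0,0)->S->(1,0) | ant2:(0,0)->S->(1,0)
  grid max=9 at (1,0)
Step 6: ant0:(1,4)->N->(0,4) | ant1:(1,0)->N->(0,0) | ant2:(1,0)->N->(0,0)
  grid max=8 at (1,0)

(0,4) (0,0) (0,0)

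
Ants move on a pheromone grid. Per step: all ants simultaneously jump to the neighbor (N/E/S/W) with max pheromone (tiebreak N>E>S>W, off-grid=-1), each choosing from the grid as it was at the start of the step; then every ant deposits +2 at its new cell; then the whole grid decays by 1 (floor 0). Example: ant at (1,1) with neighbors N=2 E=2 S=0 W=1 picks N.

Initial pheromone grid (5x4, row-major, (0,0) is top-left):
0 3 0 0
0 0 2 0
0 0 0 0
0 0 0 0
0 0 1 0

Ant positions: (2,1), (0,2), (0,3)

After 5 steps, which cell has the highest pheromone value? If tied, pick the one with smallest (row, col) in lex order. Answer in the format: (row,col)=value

Answer: (0,1)=10

Derivation:
Step 1: ant0:(2,1)->N->(1,1) | ant1:(0,2)->W->(0,1) | ant2:(0,3)->S->(1,3)
  grid max=4 at (0,1)
Step 2: ant0:(1,1)->N->(0,1) | ant1:(0,1)->S->(1,1) | ant2:(1,3)->W->(1,2)
  grid max=5 at (0,1)
Step 3: ant0:(0,1)->S->(1,1) | ant1:(1,1)->N->(0,1) | ant2:(1,2)->W->(1,1)
  grid max=6 at (0,1)
Step 4: ant0:(1,1)->N->(0,1) | ant1:(0,1)->S->(1,1) | ant2:(1,1)->N->(0,1)
  grid max=9 at (0,1)
Step 5: ant0:(0,1)->S->(1,1) | ant1:(1,1)->N->(0,1) | ant2:(0,1)->S->(1,1)
  grid max=10 at (0,1)
Final grid:
  0 10 0 0
  0 9 0 0
  0 0 0 0
  0 0 0 0
  0 0 0 0
Max pheromone 10 at (0,1)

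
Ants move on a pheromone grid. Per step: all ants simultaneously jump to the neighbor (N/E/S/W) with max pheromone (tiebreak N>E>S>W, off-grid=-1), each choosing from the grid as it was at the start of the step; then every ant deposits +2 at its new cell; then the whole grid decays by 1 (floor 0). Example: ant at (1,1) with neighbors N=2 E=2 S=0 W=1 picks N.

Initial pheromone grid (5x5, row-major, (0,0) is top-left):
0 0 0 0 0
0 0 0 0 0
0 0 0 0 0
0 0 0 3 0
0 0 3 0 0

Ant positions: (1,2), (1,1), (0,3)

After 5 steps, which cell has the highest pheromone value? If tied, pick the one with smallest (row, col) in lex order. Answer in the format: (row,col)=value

Step 1: ant0:(1,2)->N->(0,2) | ant1:(1,1)->N->(0,1) | ant2:(0,3)->E->(0,4)
  grid max=2 at (3,3)
Step 2: ant0:(0,2)->W->(0,1) | ant1:(0,1)->E->(0,2) | ant2:(0,4)->S->(1,4)
  grid max=2 at (0,1)
Step 3: ant0:(0,1)->E->(0,2) | ant1:(0,2)->W->(0,1) | ant2:(1,4)->N->(0,4)
  grid max=3 at (0,1)
Step 4: ant0:(0,2)->W->(0,1) | ant1:(0,1)->E->(0,2) | ant2:(0,4)->S->(1,4)
  grid max=4 at (0,1)
Step 5: ant0:(0,1)->E->(0,2) | ant1:(0,2)->W->(0,1) | ant2:(1,4)->N->(0,4)
  grid max=5 at (0,1)
Final grid:
  0 5 5 0 1
  0 0 0 0 0
  0 0 0 0 0
  0 0 0 0 0
  0 0 0 0 0
Max pheromone 5 at (0,1)

Answer: (0,1)=5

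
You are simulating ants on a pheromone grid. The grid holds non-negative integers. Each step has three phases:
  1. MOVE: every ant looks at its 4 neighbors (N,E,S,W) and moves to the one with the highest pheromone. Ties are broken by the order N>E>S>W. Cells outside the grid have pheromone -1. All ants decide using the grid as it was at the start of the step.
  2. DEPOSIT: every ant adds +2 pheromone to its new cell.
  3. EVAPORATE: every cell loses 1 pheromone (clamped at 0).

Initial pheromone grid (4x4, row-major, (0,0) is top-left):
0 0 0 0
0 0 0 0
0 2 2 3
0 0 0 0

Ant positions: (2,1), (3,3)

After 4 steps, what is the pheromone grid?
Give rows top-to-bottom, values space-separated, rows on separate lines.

After step 1: ants at (2,2),(2,3)
  0 0 0 0
  0 0 0 0
  0 1 3 4
  0 0 0 0
After step 2: ants at (2,3),(2,2)
  0 0 0 0
  0 0 0 0
  0 0 4 5
  0 0 0 0
After step 3: ants at (2,2),(2,3)
  0 0 0 0
  0 0 0 0
  0 0 5 6
  0 0 0 0
After step 4: ants at (2,3),(2,2)
  0 0 0 0
  0 0 0 0
  0 0 6 7
  0 0 0 0

0 0 0 0
0 0 0 0
0 0 6 7
0 0 0 0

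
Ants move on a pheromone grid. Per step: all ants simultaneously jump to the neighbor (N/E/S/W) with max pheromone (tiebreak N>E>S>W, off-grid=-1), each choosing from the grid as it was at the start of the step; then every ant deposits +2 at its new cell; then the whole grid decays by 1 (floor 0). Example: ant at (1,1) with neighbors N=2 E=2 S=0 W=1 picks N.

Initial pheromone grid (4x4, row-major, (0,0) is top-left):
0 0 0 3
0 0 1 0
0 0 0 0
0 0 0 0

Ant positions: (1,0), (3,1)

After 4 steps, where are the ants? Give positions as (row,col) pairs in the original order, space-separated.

Step 1: ant0:(1,0)->N->(0,0) | ant1:(3,1)->N->(2,1)
  grid max=2 at (0,3)
Step 2: ant0:(0,0)->E->(0,1) | ant1:(2,1)->N->(1,1)
  grid max=1 at (0,1)
Step 3: ant0:(0,1)->S->(1,1) | ant1:(1,1)->N->(0,1)
  grid max=2 at (0,1)
Step 4: ant0:(1,1)->N->(0,1) | ant1:(0,1)->S->(1,1)
  grid max=3 at (0,1)

(0,1) (1,1)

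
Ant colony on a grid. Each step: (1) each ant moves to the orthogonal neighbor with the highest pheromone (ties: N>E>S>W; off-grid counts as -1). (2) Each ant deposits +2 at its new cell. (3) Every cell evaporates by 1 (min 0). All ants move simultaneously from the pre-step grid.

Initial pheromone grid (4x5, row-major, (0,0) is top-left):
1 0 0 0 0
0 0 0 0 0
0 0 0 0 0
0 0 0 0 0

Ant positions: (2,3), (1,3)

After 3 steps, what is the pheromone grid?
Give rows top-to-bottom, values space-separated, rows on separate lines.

After step 1: ants at (1,3),(0,3)
  0 0 0 1 0
  0 0 0 1 0
  0 0 0 0 0
  0 0 0 0 0
After step 2: ants at (0,3),(1,3)
  0 0 0 2 0
  0 0 0 2 0
  0 0 0 0 0
  0 0 0 0 0
After step 3: ants at (1,3),(0,3)
  0 0 0 3 0
  0 0 0 3 0
  0 0 0 0 0
  0 0 0 0 0

0 0 0 3 0
0 0 0 3 0
0 0 0 0 0
0 0 0 0 0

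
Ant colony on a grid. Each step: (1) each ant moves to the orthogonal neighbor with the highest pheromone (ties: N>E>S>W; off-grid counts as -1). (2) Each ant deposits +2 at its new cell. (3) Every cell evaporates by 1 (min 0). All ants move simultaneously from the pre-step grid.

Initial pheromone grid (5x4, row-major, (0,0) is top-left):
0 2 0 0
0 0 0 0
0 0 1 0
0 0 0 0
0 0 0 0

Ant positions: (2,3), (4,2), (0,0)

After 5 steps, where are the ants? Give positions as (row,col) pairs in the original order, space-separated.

Step 1: ant0:(2,3)->W->(2,2) | ant1:(4,2)->N->(3,2) | ant2:(0,0)->E->(0,1)
  grid max=3 at (0,1)
Step 2: ant0:(2,2)->S->(3,2) | ant1:(3,2)->N->(2,2) | ant2:(0,1)->E->(0,2)
  grid max=3 at (2,2)
Step 3: ant0:(3,2)->N->(2,2) | ant1:(2,2)->S->(3,2) | ant2:(0,2)->W->(0,1)
  grid max=4 at (2,2)
Step 4: ant0:(2,2)->S->(3,2) | ant1:(3,2)->N->(2,2) | ant2:(0,1)->E->(0,2)
  grid max=5 at (2,2)
Step 5: ant0:(3,2)->N->(2,2) | ant1:(2,2)->S->(3,2) | ant2:(0,2)->W->(0,1)
  grid max=6 at (2,2)

(2,2) (3,2) (0,1)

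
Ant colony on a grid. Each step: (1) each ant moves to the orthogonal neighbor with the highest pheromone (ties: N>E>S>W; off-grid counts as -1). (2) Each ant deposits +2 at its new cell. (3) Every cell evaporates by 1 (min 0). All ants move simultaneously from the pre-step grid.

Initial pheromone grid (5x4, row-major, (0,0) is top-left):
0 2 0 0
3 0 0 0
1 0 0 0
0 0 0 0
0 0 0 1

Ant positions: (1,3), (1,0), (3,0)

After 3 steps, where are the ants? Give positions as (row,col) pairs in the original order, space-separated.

Step 1: ant0:(1,3)->N->(0,3) | ant1:(1,0)->S->(2,0) | ant2:(3,0)->N->(2,0)
  grid max=4 at (2,0)
Step 2: ant0:(0,3)->S->(1,3) | ant1:(2,0)->N->(1,0) | ant2:(2,0)->N->(1,0)
  grid max=5 at (1,0)
Step 3: ant0:(1,3)->N->(0,3) | ant1:(1,0)->S->(2,0) | ant2:(1,0)->S->(2,0)
  grid max=6 at (2,0)

(0,3) (2,0) (2,0)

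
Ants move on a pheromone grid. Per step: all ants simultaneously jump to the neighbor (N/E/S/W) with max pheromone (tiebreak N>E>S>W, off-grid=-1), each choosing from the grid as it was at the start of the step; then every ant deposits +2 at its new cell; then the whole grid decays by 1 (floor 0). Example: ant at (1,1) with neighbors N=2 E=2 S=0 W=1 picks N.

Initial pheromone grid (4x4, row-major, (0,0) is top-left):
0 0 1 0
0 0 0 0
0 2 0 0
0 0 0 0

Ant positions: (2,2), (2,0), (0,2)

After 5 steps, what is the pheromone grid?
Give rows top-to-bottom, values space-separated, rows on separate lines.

After step 1: ants at (2,1),(2,1),(0,3)
  0 0 0 1
  0 0 0 0
  0 5 0 0
  0 0 0 0
After step 2: ants at (1,1),(1,1),(1,3)
  0 0 0 0
  0 3 0 1
  0 4 0 0
  0 0 0 0
After step 3: ants at (2,1),(2,1),(0,3)
  0 0 0 1
  0 2 0 0
  0 7 0 0
  0 0 0 0
After step 4: ants at (1,1),(1,1),(1,3)
  0 0 0 0
  0 5 0 1
  0 6 0 0
  0 0 0 0
After step 5: ants at (2,1),(2,1),(0,3)
  0 0 0 1
  0 4 0 0
  0 9 0 0
  0 0 0 0

0 0 0 1
0 4 0 0
0 9 0 0
0 0 0 0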